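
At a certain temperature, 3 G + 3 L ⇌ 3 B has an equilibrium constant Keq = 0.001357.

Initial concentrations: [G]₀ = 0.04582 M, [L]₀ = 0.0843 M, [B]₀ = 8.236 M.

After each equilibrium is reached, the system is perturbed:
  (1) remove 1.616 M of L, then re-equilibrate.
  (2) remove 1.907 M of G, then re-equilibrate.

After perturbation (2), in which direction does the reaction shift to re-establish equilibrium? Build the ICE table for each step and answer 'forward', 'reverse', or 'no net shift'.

Q₀ = 9.6940e+09 vs Keq = 0.001357 ⇒ Q>K, reverse
Step 1:
                    G           L           B
  Initial     0.04582      0.0843       8.236
  Change        5.185       5.185      -5.185
  Equil         5.231       5.269       3.051
  solve Keq expr → x = -1.728; check Q = 0.001357
Then remove 1.616 M of L.
Step 2:
                    G           L           B
  Initial       5.231       3.653       3.051
  Change         0.46        0.46       -0.46
  Equil         5.691       4.113       2.591
  solve Keq expr → x = -0.1533; check Q = 0.001357
Then remove 1.907 M of G.
Step 3:
                    G           L           B
  Initial       3.784       4.113       2.591
  Change       0.4513      0.4513     -0.4513
  Equil         4.235       4.564        2.14
  solve Keq expr → x = -0.1504; check Q = 0.001357

Direction: reverse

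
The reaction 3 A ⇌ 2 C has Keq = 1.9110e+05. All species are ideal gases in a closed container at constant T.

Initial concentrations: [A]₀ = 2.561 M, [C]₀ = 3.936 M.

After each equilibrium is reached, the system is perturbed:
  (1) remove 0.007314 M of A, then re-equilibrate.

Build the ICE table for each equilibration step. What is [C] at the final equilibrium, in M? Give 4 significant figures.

[C]_eq = 5.602 M

Q₀ = 0.9223 vs Keq = 1.9110e+05 ⇒ Q<K, forward
Step 1:
                   A          C
  init         2.561      3.936
  Δ           -2.506      1.671
  eq         0.05479      5.607
  solve Keq expr → x = 0.8354; check Q = 1.9110e+05
Then remove 0.007314 M of A.
Step 2:
                   A          C
  init       0.04748      5.607
  Δ         0.007282  -0.004855
  eq         0.05476      5.602
  solve Keq expr → x = -0.002427; check Q = 1.9110e+05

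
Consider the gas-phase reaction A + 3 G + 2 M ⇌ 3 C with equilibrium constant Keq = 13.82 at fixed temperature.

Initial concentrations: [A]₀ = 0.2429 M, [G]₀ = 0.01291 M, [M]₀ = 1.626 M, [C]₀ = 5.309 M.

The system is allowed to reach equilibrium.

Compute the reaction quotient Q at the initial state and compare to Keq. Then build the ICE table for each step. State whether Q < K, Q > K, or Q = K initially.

Q₀ = 1.0829e+08 vs Keq = 13.82 ⇒ Q>K, reverse
Step 1:
                   A          G          M          C
  I           0.2429    0.01291      1.626      5.309
  C           0.3773      1.132     0.7546     -1.132
  E           0.6202      1.145      2.381      4.177
  solve Keq expr → x = -0.3773; check Q = 13.82

Q₀ = 1.0829e+08; Q > K (proceeds reverse)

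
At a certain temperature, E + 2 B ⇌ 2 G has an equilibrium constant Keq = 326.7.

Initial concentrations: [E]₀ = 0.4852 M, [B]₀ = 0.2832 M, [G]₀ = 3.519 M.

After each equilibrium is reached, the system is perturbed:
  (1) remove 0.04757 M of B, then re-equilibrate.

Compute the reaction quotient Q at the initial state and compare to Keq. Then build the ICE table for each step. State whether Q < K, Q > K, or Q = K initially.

Q₀ = 318.2; Q < K (proceeds forward)

Q₀ = 318.2 vs Keq = 326.7 ⇒ Q<K, forward
Step 1:
                    E           B           G
  init         0.4852      0.2832       3.519
  Δ         -0.001511   -0.003022    0.003022
  eq           0.4837      0.2802       3.522
  solve Keq expr → x = 0.001511; check Q = 326.7
Then remove 0.04757 M of B.
Step 2:
                    E           B           G
  init         0.4837      0.2326       3.522
  Δ           0.01952     0.03904    -0.03904
  eq           0.5032      0.2716       3.483
  solve Keq expr → x = -0.01952; check Q = 326.7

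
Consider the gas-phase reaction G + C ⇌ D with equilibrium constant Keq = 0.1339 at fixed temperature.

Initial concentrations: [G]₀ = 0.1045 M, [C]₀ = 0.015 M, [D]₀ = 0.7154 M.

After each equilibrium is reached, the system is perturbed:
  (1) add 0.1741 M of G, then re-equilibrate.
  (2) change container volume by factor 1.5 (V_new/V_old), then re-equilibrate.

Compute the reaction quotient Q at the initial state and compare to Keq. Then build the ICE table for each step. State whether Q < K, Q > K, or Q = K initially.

Q₀ = 456.4; Q > K (proceeds reverse)

Q₀ = 456.4 vs Keq = 0.1339 ⇒ Q>K, reverse
Step 1:
                    G           C           D
  I            0.1045       0.015      0.7154
  C            0.6485      0.6485     -0.6485
  E             0.753      0.6635      0.0669
  solve Keq expr → x = -0.6485; check Q = 0.1339
Then add 0.1741 M of G.
Step 2:
                    G           C           D
  I            0.9271      0.6635      0.0669
  C          -0.01277    -0.01277     0.01277
  E            0.9143      0.6507     0.07967
  solve Keq expr → x = 0.01277; check Q = 0.1339
Then change container volume by factor 1.5 (V_new/V_old).
Step 3:
                    G           C           D
  I            0.6096      0.4338     0.05311
  C           0.01551     0.01551    -0.01551
  E            0.6251      0.4493     0.03761
  solve Keq expr → x = -0.01551; check Q = 0.1339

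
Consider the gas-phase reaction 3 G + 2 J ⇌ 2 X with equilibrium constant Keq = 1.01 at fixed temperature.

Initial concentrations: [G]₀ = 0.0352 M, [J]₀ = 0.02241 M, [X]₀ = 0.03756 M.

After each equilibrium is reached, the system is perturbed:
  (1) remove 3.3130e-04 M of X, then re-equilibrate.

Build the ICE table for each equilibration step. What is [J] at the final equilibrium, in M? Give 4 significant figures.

[J]_eq = 0.0581 M

Q₀ = 6.4408e+04 vs Keq = 1.01 ⇒ Q>K, reverse
Step 1:
                    G           J           X
  I            0.0352     0.02241     0.03756
  C           0.05399       0.036      -0.036
  E           0.08919     0.05841    0.001564
  solve Keq expr → x = -0.018; check Q = 1.01
Then remove 3.3130e-04 M of X.
Step 2:
                    G           J           X
  I           0.08919     0.05841    0.001232
  C       -4.6620e-04 -3.1080e-04  3.1080e-04
  E           0.08873      0.0581    0.001543
  solve Keq expr → x = 1.5540e-04; check Q = 1.01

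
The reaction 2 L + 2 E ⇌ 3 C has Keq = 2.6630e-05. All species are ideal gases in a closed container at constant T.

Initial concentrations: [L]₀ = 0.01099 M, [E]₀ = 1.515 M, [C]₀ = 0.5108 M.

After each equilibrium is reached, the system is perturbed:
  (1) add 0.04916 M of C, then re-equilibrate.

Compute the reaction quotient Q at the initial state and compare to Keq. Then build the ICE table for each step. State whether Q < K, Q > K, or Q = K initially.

Q₀ = 480.8 vs Keq = 2.6630e-05 ⇒ Q>K, reverse
Step 1:
                    L           E           C
  Initial     0.01099       1.515      0.5108
  Change       0.3261      0.3261     -0.4891
  Equil         0.337       1.841     0.02172
  solve Keq expr → x = -0.163; check Q = 2.6630e-05
Then add 0.04916 M of C.
Step 2:
                    L           E           C
  Initial       0.337       1.841     0.07088
  Change       0.0317      0.0317    -0.04755
  Equil        0.3687       1.873     0.02333
  solve Keq expr → x = -0.01585; check Q = 2.6630e-05

Q₀ = 480.8; Q > K (proceeds reverse)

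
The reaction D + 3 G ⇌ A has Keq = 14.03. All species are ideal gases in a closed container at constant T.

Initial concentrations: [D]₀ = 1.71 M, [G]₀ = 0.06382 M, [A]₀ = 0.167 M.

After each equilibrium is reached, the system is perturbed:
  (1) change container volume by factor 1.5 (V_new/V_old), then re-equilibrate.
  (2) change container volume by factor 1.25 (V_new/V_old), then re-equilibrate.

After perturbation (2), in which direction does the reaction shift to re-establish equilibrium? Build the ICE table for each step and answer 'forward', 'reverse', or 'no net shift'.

Q₀ = 375.7 vs Keq = 14.03 ⇒ Q>K, reverse
Step 1:
                    D           G           A
  init           1.71     0.06382       0.167
  Δ           0.03688      0.1106    -0.03688
  eq            1.747      0.1745      0.1301
  solve Keq expr → x = -0.03688; check Q = 14.03
Then change container volume by factor 1.5 (V_new/V_old).
Step 2:
                    D           G           A
  init          1.165      0.1163     0.08675
  Δ           0.01546     0.04638    -0.01546
  eq             1.18      0.1627     0.07129
  solve Keq expr → x = -0.01546; check Q = 14.03
Then change container volume by factor 1.25 (V_new/V_old).
Step 3:
                    D           G           A
  init          0.944      0.1301     0.05703
  Δ          0.008027     0.02408   -0.008027
  eq           0.9521      0.1542       0.049
  solve Keq expr → x = -0.008027; check Q = 14.03

Direction: reverse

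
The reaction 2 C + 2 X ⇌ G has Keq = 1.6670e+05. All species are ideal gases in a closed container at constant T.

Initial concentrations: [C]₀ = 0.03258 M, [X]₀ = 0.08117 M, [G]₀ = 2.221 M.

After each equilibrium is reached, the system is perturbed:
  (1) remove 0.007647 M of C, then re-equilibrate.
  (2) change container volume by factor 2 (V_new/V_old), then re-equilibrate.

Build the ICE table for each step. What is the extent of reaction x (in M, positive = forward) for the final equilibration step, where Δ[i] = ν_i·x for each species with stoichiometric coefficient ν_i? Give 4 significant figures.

x = -0.009635 M

Q₀ = 3.1758e+05 vs Keq = 1.6670e+05 ⇒ Q>K, reverse
Step 1:
                  C         X         G
  init      0.03258   0.08117     2.221
  Δ        0.008217  0.008217 -0.004109
  eq         0.0408   0.08939     2.217
  solve Keq expr → x = -0.004109; check Q = 1.6670e+05
Then remove 0.007647 M of C.
Step 2:
                  C         X         G
  init      0.03315   0.08939     2.217
  Δ        0.005329  0.005329 -0.002664
  eq        0.03848   0.09472     2.214
  solve Keq expr → x = -0.002664; check Q = 1.6670e+05
Then change container volume by factor 2 (V_new/V_old).
Step 3:
                  C         X         G
  init      0.01924   0.04736     1.107
  Δ         0.01927   0.01927 -0.009635
  eq        0.03851   0.06663     1.097
  solve Keq expr → x = -0.009635; check Q = 1.6670e+05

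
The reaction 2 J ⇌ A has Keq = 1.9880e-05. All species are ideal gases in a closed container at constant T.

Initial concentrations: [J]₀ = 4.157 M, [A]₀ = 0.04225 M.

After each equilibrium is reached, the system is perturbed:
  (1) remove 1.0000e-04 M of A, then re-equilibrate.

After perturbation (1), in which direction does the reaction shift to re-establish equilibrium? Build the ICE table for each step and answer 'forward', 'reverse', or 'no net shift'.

Q₀ = 0.002445 vs Keq = 1.9880e-05 ⇒ Q>K, reverse
Step 1:
                    J           A
  init          4.157     0.04225
  Δ           0.08378    -0.04189
  eq            4.241  3.5753e-04
  solve Keq expr → x = -0.04189; check Q = 1.9880e-05
Then remove 1.0000e-04 M of A.
Step 2:
                    J           A
  init          4.241  2.5753e-04
  Δ       -1.9993e-04  9.9966e-05
  eq            4.241  3.5749e-04
  solve Keq expr → x = 9.9966e-05; check Q = 1.9880e-05

Direction: forward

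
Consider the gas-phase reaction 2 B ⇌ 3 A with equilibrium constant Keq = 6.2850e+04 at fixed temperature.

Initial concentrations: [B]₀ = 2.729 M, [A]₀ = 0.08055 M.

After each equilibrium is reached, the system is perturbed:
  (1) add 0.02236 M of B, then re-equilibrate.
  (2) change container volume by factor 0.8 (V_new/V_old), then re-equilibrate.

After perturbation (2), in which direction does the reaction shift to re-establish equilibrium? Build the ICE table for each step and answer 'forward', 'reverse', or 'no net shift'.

Direction: reverse

Q₀ = 7.0176e-05 vs Keq = 6.2850e+04 ⇒ Q<K, forward
Step 1:
                  B         A
  Initial     2.729   0.08055
  Change     -2.696     4.043
  Equil     0.03341     4.124
  solve Keq expr → x = 1.348; check Q = 6.2850e+04
Then add 0.02236 M of B.
Step 2:
                  B         A
  Initial   0.05577     4.124
  Change   -0.02196   0.03294
  Equil     0.03381     4.157
  solve Keq expr → x = 0.01098; check Q = 6.2850e+04
Then change container volume by factor 0.8 (V_new/V_old).
Step 3:
                  B         A
  Initial   0.04226     5.196
  Change   0.004888 -0.007332
  Equil     0.04715     5.189
  solve Keq expr → x = -0.002444; check Q = 6.2850e+04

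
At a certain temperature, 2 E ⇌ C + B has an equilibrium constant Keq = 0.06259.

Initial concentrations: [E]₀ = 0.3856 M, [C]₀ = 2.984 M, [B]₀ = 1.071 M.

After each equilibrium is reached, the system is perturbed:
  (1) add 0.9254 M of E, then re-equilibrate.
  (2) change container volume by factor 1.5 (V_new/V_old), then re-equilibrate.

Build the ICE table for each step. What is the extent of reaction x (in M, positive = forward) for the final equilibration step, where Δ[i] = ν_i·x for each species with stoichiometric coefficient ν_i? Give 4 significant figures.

x = 0 M

Q₀ = 21.49 vs Keq = 0.06259 ⇒ Q>K, reverse
Step 1:
                   E          C          B
  Initial     0.3856      2.984      1.071
  Change       1.841    -0.9206    -0.9206
  Equil        2.227      2.063     0.1504
  solve Keq expr → x = -0.9206; check Q = 0.06259
Then add 0.9254 M of E.
Step 2:
                   E          C          B
  Initial      3.152      2.063     0.1504
  Change     -0.2024     0.1012     0.1012
  Equil         2.95      2.165     0.2516
  solve Keq expr → x = 0.1012; check Q = 0.06259
Then change container volume by factor 1.5 (V_new/V_old).
Step 3:
                   E          C          B
  Initial      1.967      1.443     0.1677
  Change           0          0          0
  Equil        1.967      1.443     0.1677
  solve Keq expr → x = 0; check Q = 0.06259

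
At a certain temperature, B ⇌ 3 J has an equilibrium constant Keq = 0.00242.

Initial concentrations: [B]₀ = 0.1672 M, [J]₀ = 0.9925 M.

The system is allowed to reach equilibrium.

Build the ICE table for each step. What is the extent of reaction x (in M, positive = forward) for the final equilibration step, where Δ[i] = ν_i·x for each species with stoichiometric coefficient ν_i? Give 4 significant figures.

x = -0.2962 M

Q₀ = 5.847 vs Keq = 0.00242 ⇒ Q>K, reverse
Step 1:
                  B         J
  init       0.1672    0.9925
  Δ          0.2962   -0.8886
  eq         0.4634    0.1039
  solve Keq expr → x = -0.2962; check Q = 0.00242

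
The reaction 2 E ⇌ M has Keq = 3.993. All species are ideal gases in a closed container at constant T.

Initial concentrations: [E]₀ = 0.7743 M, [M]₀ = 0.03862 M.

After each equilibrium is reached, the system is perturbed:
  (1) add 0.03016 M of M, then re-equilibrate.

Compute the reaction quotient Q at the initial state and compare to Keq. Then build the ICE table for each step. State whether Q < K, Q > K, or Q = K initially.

Q₀ = 0.06442; Q < K (proceeds forward)

Q₀ = 0.06442 vs Keq = 3.993 ⇒ Q<K, forward
Step 1:
                  E         M
  I          0.7743   0.03862
  C         -0.5044    0.2522
  E          0.2699    0.2908
  solve Keq expr → x = 0.2522; check Q = 3.993
Then add 0.03016 M of M.
Step 2:
                  E         M
  I          0.2699     0.321
  C         0.01117 -0.005585
  E          0.2811    0.3154
  solve Keq expr → x = -0.005585; check Q = 3.993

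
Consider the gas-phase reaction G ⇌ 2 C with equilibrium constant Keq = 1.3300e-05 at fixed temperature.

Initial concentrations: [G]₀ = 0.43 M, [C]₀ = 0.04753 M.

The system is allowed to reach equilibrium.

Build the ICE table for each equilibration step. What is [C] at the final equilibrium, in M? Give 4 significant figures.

Q₀ = 0.005254 vs Keq = 1.3300e-05 ⇒ Q>K, reverse
Step 1:
                  G         C
  Initial      0.43   0.04753
  Change    0.02254  -0.04508
  Equil      0.4525  0.002453
  solve Keq expr → x = -0.02254; check Q = 1.3300e-05

[C]_eq = 0.002453 M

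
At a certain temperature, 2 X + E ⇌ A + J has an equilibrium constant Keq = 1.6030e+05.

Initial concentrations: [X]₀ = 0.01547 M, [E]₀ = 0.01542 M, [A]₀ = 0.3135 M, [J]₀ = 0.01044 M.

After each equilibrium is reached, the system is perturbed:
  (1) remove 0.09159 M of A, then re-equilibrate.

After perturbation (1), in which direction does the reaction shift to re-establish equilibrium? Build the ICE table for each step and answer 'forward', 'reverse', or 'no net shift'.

Q₀ = 886.9 vs Keq = 1.6030e+05 ⇒ Q<K, forward
Step 1:
                   X          E          A          J
  I          0.01547    0.01542     0.3135    0.01044
  C         -0.01348  -0.006741   0.006741   0.006741
  E         0.001989   0.008679     0.3202    0.01718
  solve Keq expr → x = 0.006741; check Q = 1.6030e+05
Then remove 0.09159 M of A.
Step 2:
                   X          E          A          J
  I         0.001989   0.008679     0.2287    0.01718
  C       -2.8663e-04 -1.4332e-04 1.4332e-04 1.4332e-04
  E         0.001702   0.008536     0.2288    0.01732
  solve Keq expr → x = 1.4332e-04; check Q = 1.6030e+05

Direction: forward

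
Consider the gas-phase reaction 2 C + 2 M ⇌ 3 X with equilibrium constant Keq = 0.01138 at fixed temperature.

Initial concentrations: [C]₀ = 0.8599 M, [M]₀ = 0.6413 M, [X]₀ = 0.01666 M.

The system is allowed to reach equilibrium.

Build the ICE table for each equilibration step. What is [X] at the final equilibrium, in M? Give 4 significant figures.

[X]_eq = 0.1307 M

Q₀ = 1.5206e-05 vs Keq = 0.01138 ⇒ Q<K, forward
Step 1:
                    C           M           X
  init         0.8599      0.6413     0.01666
  Δ          -0.07605    -0.07605      0.1141
  eq           0.7839      0.5653      0.1307
  solve Keq expr → x = 0.03802; check Q = 0.01138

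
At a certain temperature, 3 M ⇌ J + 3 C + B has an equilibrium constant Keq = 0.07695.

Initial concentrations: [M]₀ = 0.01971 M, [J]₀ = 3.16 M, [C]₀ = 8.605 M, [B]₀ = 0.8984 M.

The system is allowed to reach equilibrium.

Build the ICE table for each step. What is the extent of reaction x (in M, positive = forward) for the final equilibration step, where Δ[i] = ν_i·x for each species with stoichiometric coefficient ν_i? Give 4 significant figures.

x = -0.8952 M

Q₀ = 2.3624e+08 vs Keq = 0.07695 ⇒ Q>K, reverse
Step 1:
                   M          J          C          B
  Initial    0.01971       3.16      8.605     0.8984
  Change       2.685    -0.8952     -2.685    -0.8952
  Equil        2.705      2.265       5.92   0.003243
  solve Keq expr → x = -0.8952; check Q = 0.07695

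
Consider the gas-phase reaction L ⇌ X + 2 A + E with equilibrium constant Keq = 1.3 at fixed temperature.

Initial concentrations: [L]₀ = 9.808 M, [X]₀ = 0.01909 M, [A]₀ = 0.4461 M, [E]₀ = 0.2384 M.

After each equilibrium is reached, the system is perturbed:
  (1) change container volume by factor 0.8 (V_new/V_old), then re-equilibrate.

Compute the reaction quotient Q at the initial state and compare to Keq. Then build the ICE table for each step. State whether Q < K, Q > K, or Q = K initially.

Q₀ = 9.2341e-05 vs Keq = 1.3 ⇒ Q<K, forward
Step 1:
                    L           X           A           E
  init          9.808     0.01909      0.4461      0.2384
  Δ            -1.124       1.124       2.247       1.124
  eq            8.684       1.143       2.693       1.362
  solve Keq expr → x = 1.124; check Q = 1.3
Then change container volume by factor 0.8 (V_new/V_old).
Step 2:
                    L           X           A           E
  init          10.86       1.428       3.367       1.703
  Δ            0.2413     -0.2413     -0.4827     -0.2413
  eq             11.1       1.187       2.884       1.461
  solve Keq expr → x = -0.2413; check Q = 1.3

Q₀ = 9.2341e-05; Q < K (proceeds forward)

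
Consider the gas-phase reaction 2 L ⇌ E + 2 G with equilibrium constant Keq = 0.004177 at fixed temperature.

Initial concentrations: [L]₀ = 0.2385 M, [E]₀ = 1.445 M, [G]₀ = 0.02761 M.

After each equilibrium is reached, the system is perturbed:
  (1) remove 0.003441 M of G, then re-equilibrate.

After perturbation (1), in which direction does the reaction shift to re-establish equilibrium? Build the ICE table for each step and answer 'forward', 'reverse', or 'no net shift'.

Q₀ = 0.01937 vs Keq = 0.004177 ⇒ Q>K, reverse
Step 1:
                  L         E         G
  I          0.2385     1.445   0.02761
  C           0.014 -0.007001    -0.014
  E          0.2525     1.438   0.01361
  solve Keq expr → x = -0.007001; check Q = 0.004177
Then remove 0.003441 M of G.
Step 2:
                  L         E         G
  I          0.2525     1.438   0.01017
  C       -0.003258  0.001629  0.003258
  E          0.2492      1.44   0.01343
  solve Keq expr → x = 0.001629; check Q = 0.004177

Direction: forward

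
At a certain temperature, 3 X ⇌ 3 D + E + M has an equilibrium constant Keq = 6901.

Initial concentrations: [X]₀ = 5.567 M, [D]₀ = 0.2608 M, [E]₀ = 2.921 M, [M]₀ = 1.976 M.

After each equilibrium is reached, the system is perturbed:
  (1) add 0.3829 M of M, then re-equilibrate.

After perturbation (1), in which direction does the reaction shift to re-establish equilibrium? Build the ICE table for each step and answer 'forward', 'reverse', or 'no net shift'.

Direction: reverse

Q₀ = 5.9344e-04 vs Keq = 6901 ⇒ Q<K, forward
Step 1:
                  X         D         E         M
  Initial     5.567    0.2608     2.921     1.976
  Change     -4.881     4.881     1.627     1.627
  Equil       0.686     5.142     4.548     3.603
  solve Keq expr → x = 1.627; check Q = 6901
Then add 0.3829 M of M.
Step 2:
                  X         D         E         M
  Initial     0.686     5.142     4.548     3.986
  Change    0.01999  -0.01999 -0.006663 -0.006663
  Equil       0.706     5.122     4.541     3.979
  solve Keq expr → x = -0.006663; check Q = 6901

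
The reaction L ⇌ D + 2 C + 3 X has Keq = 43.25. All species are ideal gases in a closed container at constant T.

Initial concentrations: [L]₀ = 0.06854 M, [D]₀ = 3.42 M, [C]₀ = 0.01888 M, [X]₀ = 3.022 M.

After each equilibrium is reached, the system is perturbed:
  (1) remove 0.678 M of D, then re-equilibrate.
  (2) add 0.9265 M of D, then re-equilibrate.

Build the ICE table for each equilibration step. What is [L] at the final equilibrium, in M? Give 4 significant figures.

Q₀ = 0.4909 vs Keq = 43.25 ⇒ Q<K, forward
Step 1:
                  L         D         C         X
  Initial   0.06854      3.42   0.01888     3.022
  Change   -0.04205   0.04205    0.0841    0.1262
  Equil     0.02649     3.462     0.103     3.148
  solve Keq expr → x = 0.04205; check Q = 43.25
Then remove 0.678 M of D.
Step 2:
                  L         D         C         X
  Initial   0.02649     2.784     0.103     3.148
  Change  -0.002695  0.002695  0.005389  0.008084
  Equil     0.02379     2.787    0.1084     3.156
  solve Keq expr → x = 0.002695; check Q = 43.25
Then add 0.9265 M of D.
Step 3:
                  L         D         C         X
  Initial   0.02379     3.713    0.1084     3.156
  Change   0.003567 -0.003567 -0.007134   -0.0107
  Equil     0.02736      3.71    0.1012     3.146
  solve Keq expr → x = -0.003567; check Q = 43.25

[L]_eq = 0.02736 M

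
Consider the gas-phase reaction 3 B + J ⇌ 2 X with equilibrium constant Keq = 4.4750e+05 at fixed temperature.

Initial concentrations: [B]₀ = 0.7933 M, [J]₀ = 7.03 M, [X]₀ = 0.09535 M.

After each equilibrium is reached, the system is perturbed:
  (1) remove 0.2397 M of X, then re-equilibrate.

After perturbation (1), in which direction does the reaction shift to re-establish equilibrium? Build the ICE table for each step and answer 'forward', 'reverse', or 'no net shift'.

Q₀ = 0.00259 vs Keq = 4.4750e+05 ⇒ Q<K, forward
Step 1:
                    B           J           X
  Initial      0.7933        7.03     0.09535
  Change      -0.7883     -0.2628      0.5255
  Equil       0.00503       6.767      0.6209
  solve Keq expr → x = 0.2628; check Q = 4.4750e+05
Then remove 0.2397 M of X.
Step 2:
                    B           J           X
  Initial     0.00503       6.767      0.3812
  Change    -0.001391 -4.6358e-04  9.2715e-04
  Equil       0.00364       6.767      0.3821
  solve Keq expr → x = 4.6358e-04; check Q = 4.4750e+05

Direction: forward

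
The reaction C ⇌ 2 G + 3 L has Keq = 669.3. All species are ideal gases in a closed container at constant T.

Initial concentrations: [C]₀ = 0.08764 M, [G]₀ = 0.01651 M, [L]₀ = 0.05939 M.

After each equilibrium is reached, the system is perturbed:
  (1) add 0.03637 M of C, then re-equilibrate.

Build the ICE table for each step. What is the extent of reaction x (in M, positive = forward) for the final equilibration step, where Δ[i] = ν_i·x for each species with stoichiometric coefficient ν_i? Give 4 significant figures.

Q₀ = 6.5153e-07 vs Keq = 669.3 ⇒ Q<K, forward
Step 1:
                   C          G          L
  I          0.08764    0.01651    0.05939
  C         -0.08764     0.1753     0.2629
  E       1.8400e-06     0.1918     0.3223
  solve Keq expr → x = 0.08764; check Q = 669.3
Then add 0.03637 M of C.
Step 2:
                   C          G          L
  I          0.03637     0.1918     0.3223
  C         -0.03636    0.07273     0.1091
  E       8.3926e-06     0.2645     0.4314
  solve Keq expr → x = 0.03636; check Q = 669.3

x = 0.03636 M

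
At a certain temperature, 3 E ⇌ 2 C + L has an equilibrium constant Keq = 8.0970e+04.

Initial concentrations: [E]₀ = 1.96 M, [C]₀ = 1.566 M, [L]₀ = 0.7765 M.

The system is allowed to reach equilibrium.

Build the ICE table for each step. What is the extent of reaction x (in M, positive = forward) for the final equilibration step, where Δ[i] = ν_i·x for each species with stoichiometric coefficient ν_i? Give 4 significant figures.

Q₀ = 0.2529 vs Keq = 8.0970e+04 ⇒ Q<K, forward
Step 1:
                   E          C          L
  init          1.96      1.566     0.7765
  Δ           -1.908      1.272      0.636
  eq         0.05199      2.838      1.413
  solve Keq expr → x = 0.636; check Q = 8.0970e+04

x = 0.636 M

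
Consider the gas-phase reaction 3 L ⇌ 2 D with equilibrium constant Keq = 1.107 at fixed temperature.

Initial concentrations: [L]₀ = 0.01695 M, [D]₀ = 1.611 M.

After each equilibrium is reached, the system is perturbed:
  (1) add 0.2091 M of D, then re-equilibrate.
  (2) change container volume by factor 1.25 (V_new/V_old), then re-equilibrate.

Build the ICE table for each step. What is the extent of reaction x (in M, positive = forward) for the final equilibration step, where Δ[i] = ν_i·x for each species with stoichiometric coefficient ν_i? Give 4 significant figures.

x = -0.01494 M

Q₀ = 5.3294e+05 vs Keq = 1.107 ⇒ Q>K, reverse
Step 1:
                   L          D
  Initial    0.01695      1.611
  Change      0.9397    -0.6265
  Equil       0.9567     0.9845
  solve Keq expr → x = -0.3132; check Q = 1.107
Then add 0.2091 M of D.
Step 2:
                   L          D
  Initial     0.9567      1.194
  Change     0.09305   -0.06203
  Equil         1.05      1.132
  solve Keq expr → x = -0.03102; check Q = 1.107
Then change container volume by factor 1.25 (V_new/V_old).
Step 3:
                   L          D
  Initial     0.8398     0.9053
  Change     0.04483   -0.02988
  Equil       0.8846     0.8754
  solve Keq expr → x = -0.01494; check Q = 1.107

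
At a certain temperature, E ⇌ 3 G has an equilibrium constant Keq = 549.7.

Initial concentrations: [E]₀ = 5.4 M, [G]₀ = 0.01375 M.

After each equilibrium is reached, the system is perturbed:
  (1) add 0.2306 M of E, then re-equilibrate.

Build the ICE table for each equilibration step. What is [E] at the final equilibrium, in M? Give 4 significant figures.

[E]_eq = 2.125 M

Q₀ = 4.8141e-07 vs Keq = 549.7 ⇒ Q<K, forward
Step 1:
                    E           G
  init            5.4     0.01375
  Δ            -3.423       10.27
  eq            1.977       10.28
  solve Keq expr → x = 3.423; check Q = 549.7
Then add 0.2306 M of E.
Step 2:
                    E           G
  init          2.208       10.28
  Δ          -0.08315      0.2495
  eq            2.125       10.53
  solve Keq expr → x = 0.08315; check Q = 549.7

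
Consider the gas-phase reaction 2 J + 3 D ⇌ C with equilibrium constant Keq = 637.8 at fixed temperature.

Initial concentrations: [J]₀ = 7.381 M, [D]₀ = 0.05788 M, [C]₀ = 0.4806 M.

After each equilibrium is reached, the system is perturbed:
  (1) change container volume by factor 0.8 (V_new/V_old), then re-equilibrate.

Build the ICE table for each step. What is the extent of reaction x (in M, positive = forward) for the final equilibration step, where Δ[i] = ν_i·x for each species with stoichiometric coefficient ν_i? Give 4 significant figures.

x = 0.002586 M

Q₀ = 45.5 vs Keq = 637.8 ⇒ Q<K, forward
Step 1:
                    J           D           C
  init          7.381     0.05788      0.4806
  Δ          -0.02243    -0.03364     0.01121
  eq            7.359     0.02424      0.4918
  solve Keq expr → x = 0.01121; check Q = 637.8
Then change container volume by factor 0.8 (V_new/V_old).
Step 2:
                    J           D           C
  init          9.198      0.0303      0.6148
  Δ         -0.005171   -0.007757    0.002586
  eq            9.193     0.02254      0.6174
  solve Keq expr → x = 0.002586; check Q = 637.8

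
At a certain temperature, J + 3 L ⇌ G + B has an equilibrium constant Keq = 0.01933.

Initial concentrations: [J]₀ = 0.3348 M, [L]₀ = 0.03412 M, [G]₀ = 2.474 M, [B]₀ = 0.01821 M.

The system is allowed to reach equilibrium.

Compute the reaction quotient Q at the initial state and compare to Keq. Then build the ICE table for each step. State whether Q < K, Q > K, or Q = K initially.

Q₀ = 3388; Q > K (proceeds reverse)

Q₀ = 3388 vs Keq = 0.01933 ⇒ Q>K, reverse
Step 1:
                  J         L         G         B
  I          0.3348   0.03412     2.474   0.01821
  C         0.01821   0.05462  -0.01821  -0.01821
  E           0.353   0.08874     2.456 1.9420e-06
  solve Keq expr → x = -0.01821; check Q = 0.01933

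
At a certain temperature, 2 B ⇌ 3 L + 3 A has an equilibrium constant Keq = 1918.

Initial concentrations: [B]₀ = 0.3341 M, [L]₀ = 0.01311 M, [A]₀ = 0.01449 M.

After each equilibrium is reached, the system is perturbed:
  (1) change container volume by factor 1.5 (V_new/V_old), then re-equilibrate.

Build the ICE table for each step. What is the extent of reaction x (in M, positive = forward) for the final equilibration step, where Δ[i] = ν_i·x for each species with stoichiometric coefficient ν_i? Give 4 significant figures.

x = 5.5557e-04 M

Q₀ = 6.1413e-11 vs Keq = 1918 ⇒ Q<K, forward
Step 1:
                  B         L         A
  Initial    0.3341   0.01311   0.01449
  Change    -0.3311    0.4966    0.4966
  Equil    0.003036    0.5097    0.5111
  solve Keq expr → x = 0.1655; check Q = 1918
Then change container volume by factor 1.5 (V_new/V_old).
Step 2:
                  B         L         A
  Initial  0.002024    0.3398    0.3407
  Change  -0.001111  0.001667  0.001667
  Equil   9.1283e-04    0.3415    0.3424
  solve Keq expr → x = 5.5557e-04; check Q = 1918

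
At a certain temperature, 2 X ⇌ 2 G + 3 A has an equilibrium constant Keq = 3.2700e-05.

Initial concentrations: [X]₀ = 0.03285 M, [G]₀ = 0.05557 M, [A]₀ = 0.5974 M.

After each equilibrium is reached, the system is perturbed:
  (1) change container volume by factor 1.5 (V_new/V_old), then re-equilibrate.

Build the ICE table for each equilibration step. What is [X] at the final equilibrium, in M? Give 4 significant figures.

[X]_eq = 0.05733 M

Q₀ = 0.6101 vs Keq = 3.2700e-05 ⇒ Q>K, reverse
Step 1:
                  X         G         A
  init      0.03285   0.05557    0.5974
  Δ         0.05423  -0.05423  -0.08134
  eq        0.08708  0.001343    0.5161
  solve Keq expr → x = -0.02711; check Q = 3.2700e-05
Then change container volume by factor 1.5 (V_new/V_old).
Step 2:
                  X         G         A
  init      0.05805 8.9544e-04     0.344
  Δ       -7.2151e-04 7.2151e-04  0.001082
  eq        0.05733  0.001617    0.3451
  solve Keq expr → x = 3.6075e-04; check Q = 3.2700e-05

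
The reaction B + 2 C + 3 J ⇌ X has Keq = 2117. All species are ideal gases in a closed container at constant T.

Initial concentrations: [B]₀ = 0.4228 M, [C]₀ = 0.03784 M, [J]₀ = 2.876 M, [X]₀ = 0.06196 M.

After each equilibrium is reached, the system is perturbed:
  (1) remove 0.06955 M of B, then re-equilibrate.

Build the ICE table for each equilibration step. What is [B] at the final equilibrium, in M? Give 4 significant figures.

[B]_eq = 0.3354 M

Q₀ = 4.302 vs Keq = 2117 ⇒ Q<K, forward
Step 1:
                  B         C         J         X
  I          0.4228   0.03784     2.876   0.06196
  C         -0.0179   -0.0358  -0.05371    0.0179
  E          0.4049  0.002036     2.822   0.07986
  solve Keq expr → x = 0.0179; check Q = 2117
Then remove 0.06955 M of B.
Step 2:
                  B         C         J         X
  I          0.3353  0.002036     2.822   0.07986
  C       9.9544e-05 1.9909e-04 2.9863e-04 -9.9544e-05
  E          0.3354  0.002235     2.823   0.07976
  solve Keq expr → x = -9.9544e-05; check Q = 2117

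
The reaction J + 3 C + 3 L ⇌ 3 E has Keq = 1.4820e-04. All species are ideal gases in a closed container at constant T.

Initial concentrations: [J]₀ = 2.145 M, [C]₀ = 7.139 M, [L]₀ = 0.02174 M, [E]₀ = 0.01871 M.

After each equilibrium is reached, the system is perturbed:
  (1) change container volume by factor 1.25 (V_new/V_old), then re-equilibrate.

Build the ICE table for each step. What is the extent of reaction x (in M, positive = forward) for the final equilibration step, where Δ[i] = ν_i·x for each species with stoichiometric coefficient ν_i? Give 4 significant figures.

Q₀ = 8.1678e-04 vs Keq = 1.4820e-04 ⇒ Q>K, reverse
Step 1:
                   J          C          L          E
  Initial      2.145      7.139    0.02174    0.01871
  Change    0.001816   0.005449   0.005449  -0.005449
  Equil        2.147      7.144    0.02719    0.01326
  solve Keq expr → x = -0.001816; check Q = 1.4820e-04
Then change container volume by factor 1.25 (V_new/V_old).
Step 2:
                   J          C          L          E
  Initial      1.717      5.716    0.02175    0.01061
  Change  6.6705e-04   0.002001   0.002001  -0.002001
  Equil        1.718      5.718    0.02375   0.008608
  solve Keq expr → x = -6.6705e-04; check Q = 1.4820e-04

x = -6.6705e-04 M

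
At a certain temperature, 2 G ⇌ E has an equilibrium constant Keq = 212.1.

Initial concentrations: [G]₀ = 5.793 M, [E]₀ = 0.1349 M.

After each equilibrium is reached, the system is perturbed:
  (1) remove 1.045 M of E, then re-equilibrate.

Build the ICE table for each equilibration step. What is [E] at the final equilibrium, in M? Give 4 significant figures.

[E]_eq = 1.939 M

Q₀ = 0.00402 vs Keq = 212.1 ⇒ Q<K, forward
Step 1:
                   G          E
  Initial      5.793     0.1349
  Change      -5.675      2.837
  Equil       0.1184      2.972
  solve Keq expr → x = 2.837; check Q = 212.1
Then remove 1.045 M of E.
Step 2:
                   G          E
  Initial     0.1184      1.927
  Change    -0.02277    0.01139
  Equil       0.0956      1.939
  solve Keq expr → x = 0.01139; check Q = 212.1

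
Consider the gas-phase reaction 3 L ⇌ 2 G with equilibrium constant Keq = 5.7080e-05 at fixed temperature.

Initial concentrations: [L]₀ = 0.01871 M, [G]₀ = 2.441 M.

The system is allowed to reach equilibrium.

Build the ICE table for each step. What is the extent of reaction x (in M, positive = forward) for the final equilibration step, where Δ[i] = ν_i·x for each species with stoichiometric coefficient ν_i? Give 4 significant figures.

x = -1.195 M

Q₀ = 9.0973e+05 vs Keq = 5.7080e-05 ⇒ Q>K, reverse
Step 1:
                    L           G
  Initial     0.01871       2.441
  Change        3.584      -2.389
  Equil         3.603     0.05166
  solve Keq expr → x = -1.195; check Q = 5.7080e-05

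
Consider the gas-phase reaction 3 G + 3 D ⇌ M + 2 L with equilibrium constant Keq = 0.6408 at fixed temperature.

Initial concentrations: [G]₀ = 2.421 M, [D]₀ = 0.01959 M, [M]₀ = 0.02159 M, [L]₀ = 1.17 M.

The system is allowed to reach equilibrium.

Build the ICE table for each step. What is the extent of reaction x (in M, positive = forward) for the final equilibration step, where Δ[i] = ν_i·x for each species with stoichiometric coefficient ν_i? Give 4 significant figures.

x = -0.01841 M

Q₀ = 277 vs Keq = 0.6408 ⇒ Q>K, reverse
Step 1:
                   G          D          M          L
  init         2.421    0.01959    0.02159       1.17
  Δ          0.05524    0.05524   -0.01841   -0.03683
  eq           2.476    0.07483   0.003175      1.133
  solve Keq expr → x = -0.01841; check Q = 0.6408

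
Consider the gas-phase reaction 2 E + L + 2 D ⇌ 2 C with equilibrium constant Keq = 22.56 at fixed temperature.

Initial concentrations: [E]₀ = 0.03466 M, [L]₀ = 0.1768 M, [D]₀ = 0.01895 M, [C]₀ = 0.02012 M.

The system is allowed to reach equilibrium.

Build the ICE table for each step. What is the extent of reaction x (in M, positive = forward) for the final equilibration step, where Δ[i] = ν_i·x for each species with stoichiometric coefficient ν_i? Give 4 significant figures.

x = -0.008214 M

Q₀ = 5308 vs Keq = 22.56 ⇒ Q>K, reverse
Step 1:
                   E          L          D          C
  init       0.03466     0.1768    0.01895    0.02012
  Δ          0.01643   0.008214    0.01643   -0.01643
  eq         0.05109      0.185    0.03538   0.003692
  solve Keq expr → x = -0.008214; check Q = 22.56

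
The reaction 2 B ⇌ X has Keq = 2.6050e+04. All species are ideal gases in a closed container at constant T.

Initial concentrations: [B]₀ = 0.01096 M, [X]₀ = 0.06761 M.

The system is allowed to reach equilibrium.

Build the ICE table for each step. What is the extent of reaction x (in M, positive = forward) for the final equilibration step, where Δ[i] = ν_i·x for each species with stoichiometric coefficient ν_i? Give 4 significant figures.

x = 0.004647 M

Q₀ = 562.8 vs Keq = 2.6050e+04 ⇒ Q<K, forward
Step 1:
                    B           X
  init        0.01096     0.06761
  Δ         -0.009295    0.004647
  eq         0.001665     0.07226
  solve Keq expr → x = 0.004647; check Q = 2.6050e+04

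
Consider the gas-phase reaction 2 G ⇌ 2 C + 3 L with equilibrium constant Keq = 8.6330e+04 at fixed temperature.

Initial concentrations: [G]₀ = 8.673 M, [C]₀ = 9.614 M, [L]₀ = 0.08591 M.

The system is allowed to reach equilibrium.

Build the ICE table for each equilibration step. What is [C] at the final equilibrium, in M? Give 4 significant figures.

[C]_eq = 16.43 M

Q₀ = 7.7911e-04 vs Keq = 8.6330e+04 ⇒ Q<K, forward
Step 1:
                   G          C          L
  Initial      8.673      9.614    0.08591
  Change       -6.82       6.82      10.23
  Equil        1.853      16.43      10.32
  solve Keq expr → x = 3.41; check Q = 8.6330e+04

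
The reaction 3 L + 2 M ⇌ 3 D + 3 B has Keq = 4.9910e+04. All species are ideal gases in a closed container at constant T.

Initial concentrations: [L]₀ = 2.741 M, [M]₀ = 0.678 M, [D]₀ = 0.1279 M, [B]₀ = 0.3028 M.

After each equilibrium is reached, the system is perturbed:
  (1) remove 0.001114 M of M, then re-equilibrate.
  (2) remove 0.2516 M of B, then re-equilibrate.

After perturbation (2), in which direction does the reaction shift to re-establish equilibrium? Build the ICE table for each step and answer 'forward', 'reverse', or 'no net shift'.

Q₀ = 6.1361e-06 vs Keq = 4.9910e+04 ⇒ Q<K, forward
Step 1:
                   L          M          D          B
  I            2.741      0.678     0.1279     0.3028
  C           -1.012    -0.6744      1.012      1.012
  E            1.729   0.003608      1.139      1.314
  solve Keq expr → x = 0.3372; check Q = 4.9910e+04
Then remove 0.001114 M of M.
Step 2:
                   L          M          D          B
  I            1.729   0.002494      1.139      1.314
  C         0.001642   0.001094  -0.001642  -0.001642
  E            1.731   0.003588      1.138      1.313
  solve Keq expr → x = -5.4718e-04; check Q = 4.9910e+04
Then remove 0.2516 M of B.
Step 3:
                   L          M          D          B
  I            1.731   0.003588      1.138      1.061
  C         -0.00145 -9.6671e-04    0.00145    0.00145
  E             1.73   0.002621      1.139      1.063
  solve Keq expr → x = 4.8336e-04; check Q = 4.9910e+04

Direction: forward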